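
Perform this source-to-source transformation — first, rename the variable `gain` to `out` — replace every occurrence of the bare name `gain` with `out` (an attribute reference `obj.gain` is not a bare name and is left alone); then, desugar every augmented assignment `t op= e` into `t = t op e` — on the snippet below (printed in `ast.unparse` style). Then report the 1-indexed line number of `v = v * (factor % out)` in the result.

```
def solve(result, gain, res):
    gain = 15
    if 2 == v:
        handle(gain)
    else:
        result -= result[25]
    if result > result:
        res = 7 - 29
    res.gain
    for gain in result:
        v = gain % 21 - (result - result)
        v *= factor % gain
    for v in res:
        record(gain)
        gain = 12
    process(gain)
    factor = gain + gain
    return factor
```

Transformed code:
def solve(result, out, res):
    out = 15
    if 2 == v:
        handle(out)
    else:
        result = result - result[25]
    if result > result:
        res = 7 - 29
    res.gain
    for out in result:
        v = out % 21 - (result - result)
        v = v * (factor % out)
    for v in res:
        record(out)
        out = 12
    process(out)
    factor = out + out
    return factor

12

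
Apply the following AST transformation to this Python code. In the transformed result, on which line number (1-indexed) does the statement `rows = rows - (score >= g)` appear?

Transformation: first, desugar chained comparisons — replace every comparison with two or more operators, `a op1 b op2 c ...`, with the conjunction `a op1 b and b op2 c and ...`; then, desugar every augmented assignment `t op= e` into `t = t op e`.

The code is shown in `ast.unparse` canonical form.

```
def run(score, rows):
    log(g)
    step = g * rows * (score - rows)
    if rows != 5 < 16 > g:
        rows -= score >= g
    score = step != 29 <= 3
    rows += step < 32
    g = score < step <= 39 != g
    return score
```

Transformed code:
def run(score, rows):
    log(g)
    step = g * rows * (score - rows)
    if rows != 5 and 5 < 16 and (16 > g):
        rows = rows - (score >= g)
    score = step != 29 and 29 <= 3
    rows = rows + (step < 32)
    g = score < step and step <= 39 and (39 != g)
    return score

5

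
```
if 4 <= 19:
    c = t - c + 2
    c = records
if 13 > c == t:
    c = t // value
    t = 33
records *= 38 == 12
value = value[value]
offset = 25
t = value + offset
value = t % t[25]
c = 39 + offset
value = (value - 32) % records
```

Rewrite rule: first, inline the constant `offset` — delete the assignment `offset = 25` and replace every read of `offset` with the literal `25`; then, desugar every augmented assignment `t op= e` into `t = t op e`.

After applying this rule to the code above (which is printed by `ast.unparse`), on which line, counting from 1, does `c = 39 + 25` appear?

Transformed code:
if 4 <= 19:
    c = t - c + 2
    c = records
if 13 > c == t:
    c = t // value
    t = 33
records = records * (38 == 12)
value = value[value]
t = value + 25
value = t % t[25]
c = 39 + 25
value = (value - 32) % records

11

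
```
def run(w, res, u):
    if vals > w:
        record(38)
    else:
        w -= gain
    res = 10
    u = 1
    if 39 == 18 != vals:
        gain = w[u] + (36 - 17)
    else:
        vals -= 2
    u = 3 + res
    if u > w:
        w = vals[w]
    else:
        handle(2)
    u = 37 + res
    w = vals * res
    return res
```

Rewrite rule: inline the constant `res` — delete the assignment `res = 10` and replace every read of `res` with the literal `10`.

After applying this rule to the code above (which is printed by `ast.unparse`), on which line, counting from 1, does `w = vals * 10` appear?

Transformed code:
def run(w, res, u):
    if vals > w:
        record(38)
    else:
        w -= gain
    u = 1
    if 39 == 18 != vals:
        gain = w[u] + (36 - 17)
    else:
        vals -= 2
    u = 3 + 10
    if u > w:
        w = vals[w]
    else:
        handle(2)
    u = 37 + 10
    w = vals * 10
    return 10

17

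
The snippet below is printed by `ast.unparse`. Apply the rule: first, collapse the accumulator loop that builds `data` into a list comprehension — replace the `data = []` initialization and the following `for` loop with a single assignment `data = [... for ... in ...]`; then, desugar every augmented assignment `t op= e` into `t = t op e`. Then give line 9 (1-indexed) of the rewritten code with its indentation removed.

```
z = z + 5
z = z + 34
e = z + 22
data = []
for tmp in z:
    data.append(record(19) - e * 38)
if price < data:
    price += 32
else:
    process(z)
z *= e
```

Transformed code:
z = z + 5
z = z + 34
e = z + 22
data = [record(19) - e * 38 for tmp in z]
if price < data:
    price = price + 32
else:
    process(z)
z = z * e

z = z * e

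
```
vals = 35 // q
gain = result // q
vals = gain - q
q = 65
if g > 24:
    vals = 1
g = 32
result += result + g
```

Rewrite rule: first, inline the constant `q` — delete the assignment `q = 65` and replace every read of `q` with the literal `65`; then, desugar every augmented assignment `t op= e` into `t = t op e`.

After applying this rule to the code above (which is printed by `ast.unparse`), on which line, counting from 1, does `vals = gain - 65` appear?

3

Transformed code:
vals = 35 // 65
gain = result // 65
vals = gain - 65
if g > 24:
    vals = 1
g = 32
result = result + (result + g)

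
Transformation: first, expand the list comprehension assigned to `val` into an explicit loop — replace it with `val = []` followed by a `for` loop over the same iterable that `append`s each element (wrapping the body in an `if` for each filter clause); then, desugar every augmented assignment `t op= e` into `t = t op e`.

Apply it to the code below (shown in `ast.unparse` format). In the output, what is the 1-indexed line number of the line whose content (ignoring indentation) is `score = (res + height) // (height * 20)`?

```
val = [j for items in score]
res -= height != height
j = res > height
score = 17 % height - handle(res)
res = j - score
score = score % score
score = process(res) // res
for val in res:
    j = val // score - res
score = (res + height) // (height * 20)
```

12

Transformed code:
val = []
for items in score:
    val.append(j)
res = res - (height != height)
j = res > height
score = 17 % height - handle(res)
res = j - score
score = score % score
score = process(res) // res
for val in res:
    j = val // score - res
score = (res + height) // (height * 20)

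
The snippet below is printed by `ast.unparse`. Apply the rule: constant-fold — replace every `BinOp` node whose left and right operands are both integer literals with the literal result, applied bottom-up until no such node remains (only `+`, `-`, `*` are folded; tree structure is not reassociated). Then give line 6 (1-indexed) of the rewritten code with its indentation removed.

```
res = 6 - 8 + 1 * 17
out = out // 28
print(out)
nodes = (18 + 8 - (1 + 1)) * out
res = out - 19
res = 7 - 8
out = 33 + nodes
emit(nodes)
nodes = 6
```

res = -1

Transformed code:
res = 15
out = out // 28
print(out)
nodes = 24 * out
res = out - 19
res = -1
out = 33 + nodes
emit(nodes)
nodes = 6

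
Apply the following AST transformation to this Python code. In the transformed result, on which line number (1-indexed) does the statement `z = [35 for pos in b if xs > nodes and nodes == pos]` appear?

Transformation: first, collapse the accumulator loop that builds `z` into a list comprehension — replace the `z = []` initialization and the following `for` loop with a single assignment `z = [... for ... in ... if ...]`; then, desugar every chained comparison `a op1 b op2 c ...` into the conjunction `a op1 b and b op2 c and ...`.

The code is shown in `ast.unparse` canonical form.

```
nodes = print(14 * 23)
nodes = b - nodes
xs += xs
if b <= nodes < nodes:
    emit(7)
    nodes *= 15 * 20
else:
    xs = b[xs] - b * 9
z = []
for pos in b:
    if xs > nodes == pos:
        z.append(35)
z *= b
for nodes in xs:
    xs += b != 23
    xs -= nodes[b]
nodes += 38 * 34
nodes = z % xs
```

Transformed code:
nodes = print(14 * 23)
nodes = b - nodes
xs += xs
if b <= nodes and nodes < nodes:
    emit(7)
    nodes *= 15 * 20
else:
    xs = b[xs] - b * 9
z = [35 for pos in b if xs > nodes and nodes == pos]
z *= b
for nodes in xs:
    xs += b != 23
    xs -= nodes[b]
nodes += 38 * 34
nodes = z % xs

9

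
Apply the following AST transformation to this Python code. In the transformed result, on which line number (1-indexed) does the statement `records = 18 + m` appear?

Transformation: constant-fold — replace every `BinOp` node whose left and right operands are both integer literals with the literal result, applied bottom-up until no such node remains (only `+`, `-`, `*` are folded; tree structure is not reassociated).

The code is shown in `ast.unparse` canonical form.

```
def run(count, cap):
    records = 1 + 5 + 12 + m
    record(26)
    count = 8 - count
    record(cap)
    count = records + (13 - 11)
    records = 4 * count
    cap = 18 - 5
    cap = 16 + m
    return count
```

2

Transformed code:
def run(count, cap):
    records = 18 + m
    record(26)
    count = 8 - count
    record(cap)
    count = records + 2
    records = 4 * count
    cap = 13
    cap = 16 + m
    return count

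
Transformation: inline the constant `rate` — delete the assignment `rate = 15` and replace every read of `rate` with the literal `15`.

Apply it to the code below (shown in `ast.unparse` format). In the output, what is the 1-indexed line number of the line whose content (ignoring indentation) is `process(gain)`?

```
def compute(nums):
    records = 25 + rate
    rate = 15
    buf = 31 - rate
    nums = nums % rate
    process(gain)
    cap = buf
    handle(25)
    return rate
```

Transformed code:
def compute(nums):
    records = 25 + 15
    buf = 31 - 15
    nums = nums % 15
    process(gain)
    cap = buf
    handle(25)
    return 15

5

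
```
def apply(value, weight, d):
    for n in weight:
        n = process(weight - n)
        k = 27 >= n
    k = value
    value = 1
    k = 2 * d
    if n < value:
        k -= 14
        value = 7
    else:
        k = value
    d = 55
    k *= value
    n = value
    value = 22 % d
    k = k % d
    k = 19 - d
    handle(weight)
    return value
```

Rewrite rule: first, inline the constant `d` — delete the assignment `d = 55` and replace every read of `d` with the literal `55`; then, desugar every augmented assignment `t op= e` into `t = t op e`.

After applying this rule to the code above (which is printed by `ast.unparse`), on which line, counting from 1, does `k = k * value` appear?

13

Transformed code:
def apply(value, weight, d):
    for n in weight:
        n = process(weight - n)
        k = 27 >= n
    k = value
    value = 1
    k = 2 * 55
    if n < value:
        k = k - 14
        value = 7
    else:
        k = value
    k = k * value
    n = value
    value = 22 % 55
    k = k % 55
    k = 19 - 55
    handle(weight)
    return value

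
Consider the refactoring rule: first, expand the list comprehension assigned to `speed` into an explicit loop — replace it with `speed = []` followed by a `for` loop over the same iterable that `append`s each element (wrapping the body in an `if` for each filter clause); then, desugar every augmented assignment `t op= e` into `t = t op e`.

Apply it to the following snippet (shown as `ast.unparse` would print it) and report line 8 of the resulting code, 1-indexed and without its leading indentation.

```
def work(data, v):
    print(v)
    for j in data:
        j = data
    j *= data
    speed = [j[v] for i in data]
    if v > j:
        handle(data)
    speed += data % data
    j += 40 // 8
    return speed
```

speed.append(j[v])

Transformed code:
def work(data, v):
    print(v)
    for j in data:
        j = data
    j = j * data
    speed = []
    for i in data:
        speed.append(j[v])
    if v > j:
        handle(data)
    speed = speed + data % data
    j = j + 40 // 8
    return speed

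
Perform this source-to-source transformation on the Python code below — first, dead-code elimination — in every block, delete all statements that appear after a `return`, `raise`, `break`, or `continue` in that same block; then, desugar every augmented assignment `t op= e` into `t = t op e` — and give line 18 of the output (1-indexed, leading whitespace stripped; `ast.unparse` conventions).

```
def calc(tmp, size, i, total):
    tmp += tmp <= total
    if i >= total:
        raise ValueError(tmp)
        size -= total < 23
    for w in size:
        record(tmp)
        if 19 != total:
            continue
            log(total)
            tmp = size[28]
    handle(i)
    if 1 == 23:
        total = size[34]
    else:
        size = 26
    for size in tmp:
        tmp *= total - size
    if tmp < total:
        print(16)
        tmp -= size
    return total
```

Transformed code:
def calc(tmp, size, i, total):
    tmp = tmp + (tmp <= total)
    if i >= total:
        raise ValueError(tmp)
    for w in size:
        record(tmp)
        if 19 != total:
            continue
    handle(i)
    if 1 == 23:
        total = size[34]
    else:
        size = 26
    for size in tmp:
        tmp = tmp * (total - size)
    if tmp < total:
        print(16)
        tmp = tmp - size
    return total

tmp = tmp - size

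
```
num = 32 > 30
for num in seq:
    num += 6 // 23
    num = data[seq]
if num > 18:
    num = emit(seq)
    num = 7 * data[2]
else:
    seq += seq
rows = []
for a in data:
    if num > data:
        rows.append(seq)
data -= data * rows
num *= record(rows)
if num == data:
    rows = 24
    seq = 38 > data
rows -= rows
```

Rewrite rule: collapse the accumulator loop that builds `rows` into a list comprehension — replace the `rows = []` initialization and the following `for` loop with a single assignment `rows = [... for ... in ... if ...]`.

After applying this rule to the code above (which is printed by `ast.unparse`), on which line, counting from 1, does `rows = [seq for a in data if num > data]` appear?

10

Transformed code:
num = 32 > 30
for num in seq:
    num += 6 // 23
    num = data[seq]
if num > 18:
    num = emit(seq)
    num = 7 * data[2]
else:
    seq += seq
rows = [seq for a in data if num > data]
data -= data * rows
num *= record(rows)
if num == data:
    rows = 24
    seq = 38 > data
rows -= rows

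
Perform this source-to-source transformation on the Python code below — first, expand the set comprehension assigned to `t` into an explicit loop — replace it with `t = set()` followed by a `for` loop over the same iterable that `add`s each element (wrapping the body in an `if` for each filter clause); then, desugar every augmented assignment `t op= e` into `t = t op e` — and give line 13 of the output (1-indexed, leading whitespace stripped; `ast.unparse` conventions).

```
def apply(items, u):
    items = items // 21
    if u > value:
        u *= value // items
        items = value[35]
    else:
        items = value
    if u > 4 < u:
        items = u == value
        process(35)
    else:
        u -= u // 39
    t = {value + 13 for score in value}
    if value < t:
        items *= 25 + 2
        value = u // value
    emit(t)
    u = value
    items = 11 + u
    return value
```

t = set()

Transformed code:
def apply(items, u):
    items = items // 21
    if u > value:
        u = u * (value // items)
        items = value[35]
    else:
        items = value
    if u > 4 < u:
        items = u == value
        process(35)
    else:
        u = u - u // 39
    t = set()
    for score in value:
        t.add(value + 13)
    if value < t:
        items = items * (25 + 2)
        value = u // value
    emit(t)
    u = value
    items = 11 + u
    return value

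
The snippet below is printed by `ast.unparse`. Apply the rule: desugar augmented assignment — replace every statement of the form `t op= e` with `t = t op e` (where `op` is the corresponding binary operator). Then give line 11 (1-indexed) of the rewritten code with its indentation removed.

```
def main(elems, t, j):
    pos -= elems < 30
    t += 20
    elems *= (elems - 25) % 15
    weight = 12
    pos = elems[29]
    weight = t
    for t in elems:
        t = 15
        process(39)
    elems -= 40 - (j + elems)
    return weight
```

Transformed code:
def main(elems, t, j):
    pos = pos - (elems < 30)
    t = t + 20
    elems = elems * ((elems - 25) % 15)
    weight = 12
    pos = elems[29]
    weight = t
    for t in elems:
        t = 15
        process(39)
    elems = elems - (40 - (j + elems))
    return weight

elems = elems - (40 - (j + elems))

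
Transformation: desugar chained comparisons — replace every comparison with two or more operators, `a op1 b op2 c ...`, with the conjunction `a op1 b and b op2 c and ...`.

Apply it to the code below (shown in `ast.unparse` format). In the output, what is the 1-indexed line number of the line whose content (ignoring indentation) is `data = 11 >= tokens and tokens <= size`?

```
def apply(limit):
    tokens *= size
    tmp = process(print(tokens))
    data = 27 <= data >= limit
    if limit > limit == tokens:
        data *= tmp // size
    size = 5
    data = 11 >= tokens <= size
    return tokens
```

8

Transformed code:
def apply(limit):
    tokens *= size
    tmp = process(print(tokens))
    data = 27 <= data and data >= limit
    if limit > limit and limit == tokens:
        data *= tmp // size
    size = 5
    data = 11 >= tokens and tokens <= size
    return tokens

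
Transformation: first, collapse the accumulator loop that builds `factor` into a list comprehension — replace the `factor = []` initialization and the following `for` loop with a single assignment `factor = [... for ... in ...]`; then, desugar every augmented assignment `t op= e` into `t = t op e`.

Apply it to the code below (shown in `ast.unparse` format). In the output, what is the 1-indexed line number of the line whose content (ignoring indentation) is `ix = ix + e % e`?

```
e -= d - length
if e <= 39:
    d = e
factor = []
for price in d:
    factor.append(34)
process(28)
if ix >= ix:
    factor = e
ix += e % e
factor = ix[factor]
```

Transformed code:
e = e - (d - length)
if e <= 39:
    d = e
factor = [34 for price in d]
process(28)
if ix >= ix:
    factor = e
ix = ix + e % e
factor = ix[factor]

8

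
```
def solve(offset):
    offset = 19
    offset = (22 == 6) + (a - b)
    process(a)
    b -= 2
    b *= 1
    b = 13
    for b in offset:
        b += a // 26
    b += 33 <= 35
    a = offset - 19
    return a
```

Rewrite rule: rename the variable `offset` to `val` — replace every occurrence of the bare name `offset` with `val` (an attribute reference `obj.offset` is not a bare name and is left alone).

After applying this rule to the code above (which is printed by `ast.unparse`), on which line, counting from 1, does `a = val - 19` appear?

Transformed code:
def solve(val):
    val = 19
    val = (22 == 6) + (a - b)
    process(a)
    b -= 2
    b *= 1
    b = 13
    for b in val:
        b += a // 26
    b += 33 <= 35
    a = val - 19
    return a

11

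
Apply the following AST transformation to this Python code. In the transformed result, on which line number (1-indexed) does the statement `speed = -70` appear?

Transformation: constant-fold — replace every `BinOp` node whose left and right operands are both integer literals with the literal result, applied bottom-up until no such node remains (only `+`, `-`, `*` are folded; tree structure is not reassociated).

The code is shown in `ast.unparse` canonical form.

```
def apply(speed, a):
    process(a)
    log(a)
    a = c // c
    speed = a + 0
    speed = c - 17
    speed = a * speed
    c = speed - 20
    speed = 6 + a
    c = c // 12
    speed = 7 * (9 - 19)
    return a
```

Transformed code:
def apply(speed, a):
    process(a)
    log(a)
    a = c // c
    speed = a + 0
    speed = c - 17
    speed = a * speed
    c = speed - 20
    speed = 6 + a
    c = c // 12
    speed = -70
    return a

11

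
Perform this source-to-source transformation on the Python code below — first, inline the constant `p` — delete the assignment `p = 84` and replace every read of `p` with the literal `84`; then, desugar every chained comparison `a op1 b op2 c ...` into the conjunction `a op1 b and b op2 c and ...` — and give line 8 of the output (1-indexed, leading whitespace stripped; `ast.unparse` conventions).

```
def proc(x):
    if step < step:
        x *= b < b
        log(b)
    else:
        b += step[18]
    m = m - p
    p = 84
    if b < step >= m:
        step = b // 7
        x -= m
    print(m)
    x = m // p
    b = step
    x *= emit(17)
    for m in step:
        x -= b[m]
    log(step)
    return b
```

Transformed code:
def proc(x):
    if step < step:
        x *= b < b
        log(b)
    else:
        b += step[18]
    m = m - 84
    if b < step and step >= m:
        step = b // 7
        x -= m
    print(m)
    x = m // 84
    b = step
    x *= emit(17)
    for m in step:
        x -= b[m]
    log(step)
    return b

if b < step and step >= m:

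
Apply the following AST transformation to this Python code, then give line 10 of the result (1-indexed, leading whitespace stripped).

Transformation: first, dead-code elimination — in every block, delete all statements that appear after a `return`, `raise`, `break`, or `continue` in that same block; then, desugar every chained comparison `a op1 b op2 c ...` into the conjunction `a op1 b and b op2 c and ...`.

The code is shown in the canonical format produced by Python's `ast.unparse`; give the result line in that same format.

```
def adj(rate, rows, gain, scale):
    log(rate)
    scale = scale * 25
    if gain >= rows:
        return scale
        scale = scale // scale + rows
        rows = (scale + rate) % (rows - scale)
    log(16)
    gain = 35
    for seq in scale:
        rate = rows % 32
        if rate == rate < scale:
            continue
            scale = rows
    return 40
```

if rate == rate and rate < scale:

Transformed code:
def adj(rate, rows, gain, scale):
    log(rate)
    scale = scale * 25
    if gain >= rows:
        return scale
    log(16)
    gain = 35
    for seq in scale:
        rate = rows % 32
        if rate == rate and rate < scale:
            continue
    return 40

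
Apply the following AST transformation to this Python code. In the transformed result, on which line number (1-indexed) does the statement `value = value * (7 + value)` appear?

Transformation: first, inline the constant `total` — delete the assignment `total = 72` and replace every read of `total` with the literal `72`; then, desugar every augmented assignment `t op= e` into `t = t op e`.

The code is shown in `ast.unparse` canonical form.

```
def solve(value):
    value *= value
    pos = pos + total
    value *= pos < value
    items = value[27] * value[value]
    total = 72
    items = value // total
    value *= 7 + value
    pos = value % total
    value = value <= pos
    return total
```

7

Transformed code:
def solve(value):
    value = value * value
    pos = pos + 72
    value = value * (pos < value)
    items = value[27] * value[value]
    items = value // 72
    value = value * (7 + value)
    pos = value % 72
    value = value <= pos
    return 72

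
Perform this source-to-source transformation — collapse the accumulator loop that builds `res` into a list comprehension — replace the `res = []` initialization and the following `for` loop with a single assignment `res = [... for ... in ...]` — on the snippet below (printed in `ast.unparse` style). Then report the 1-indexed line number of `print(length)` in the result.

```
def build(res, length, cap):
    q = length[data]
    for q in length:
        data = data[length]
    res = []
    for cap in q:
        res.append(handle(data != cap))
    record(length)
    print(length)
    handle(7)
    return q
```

7

Transformed code:
def build(res, length, cap):
    q = length[data]
    for q in length:
        data = data[length]
    res = [handle(data != cap) for cap in q]
    record(length)
    print(length)
    handle(7)
    return q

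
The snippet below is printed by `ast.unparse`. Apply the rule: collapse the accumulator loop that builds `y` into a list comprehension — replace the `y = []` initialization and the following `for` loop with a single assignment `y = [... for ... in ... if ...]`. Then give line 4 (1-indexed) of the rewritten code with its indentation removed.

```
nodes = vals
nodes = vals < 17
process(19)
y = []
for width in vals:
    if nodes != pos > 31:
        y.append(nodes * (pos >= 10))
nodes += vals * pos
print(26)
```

y = [nodes * (pos >= 10) for width in vals if nodes != pos > 31]

Transformed code:
nodes = vals
nodes = vals < 17
process(19)
y = [nodes * (pos >= 10) for width in vals if nodes != pos > 31]
nodes += vals * pos
print(26)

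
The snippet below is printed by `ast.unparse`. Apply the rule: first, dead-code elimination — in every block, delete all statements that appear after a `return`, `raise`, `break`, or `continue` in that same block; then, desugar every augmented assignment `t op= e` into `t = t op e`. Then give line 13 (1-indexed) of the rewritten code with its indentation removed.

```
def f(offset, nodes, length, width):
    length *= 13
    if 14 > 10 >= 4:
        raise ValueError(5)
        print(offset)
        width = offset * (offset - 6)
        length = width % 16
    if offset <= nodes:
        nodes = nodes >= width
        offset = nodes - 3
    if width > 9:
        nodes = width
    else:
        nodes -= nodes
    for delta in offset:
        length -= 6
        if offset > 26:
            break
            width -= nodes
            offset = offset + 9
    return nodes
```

Transformed code:
def f(offset, nodes, length, width):
    length = length * 13
    if 14 > 10 >= 4:
        raise ValueError(5)
    if offset <= nodes:
        nodes = nodes >= width
        offset = nodes - 3
    if width > 9:
        nodes = width
    else:
        nodes = nodes - nodes
    for delta in offset:
        length = length - 6
        if offset > 26:
            break
    return nodes

length = length - 6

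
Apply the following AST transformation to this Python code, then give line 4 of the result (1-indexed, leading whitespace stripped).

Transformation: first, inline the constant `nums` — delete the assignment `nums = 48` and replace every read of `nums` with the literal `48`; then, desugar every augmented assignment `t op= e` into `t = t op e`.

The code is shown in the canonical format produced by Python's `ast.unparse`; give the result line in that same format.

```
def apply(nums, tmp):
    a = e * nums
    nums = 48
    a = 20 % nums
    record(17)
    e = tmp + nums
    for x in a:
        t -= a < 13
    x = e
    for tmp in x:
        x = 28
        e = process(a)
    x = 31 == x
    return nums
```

record(17)

Transformed code:
def apply(nums, tmp):
    a = e * 48
    a = 20 % 48
    record(17)
    e = tmp + 48
    for x in a:
        t = t - (a < 13)
    x = e
    for tmp in x:
        x = 28
        e = process(a)
    x = 31 == x
    return 48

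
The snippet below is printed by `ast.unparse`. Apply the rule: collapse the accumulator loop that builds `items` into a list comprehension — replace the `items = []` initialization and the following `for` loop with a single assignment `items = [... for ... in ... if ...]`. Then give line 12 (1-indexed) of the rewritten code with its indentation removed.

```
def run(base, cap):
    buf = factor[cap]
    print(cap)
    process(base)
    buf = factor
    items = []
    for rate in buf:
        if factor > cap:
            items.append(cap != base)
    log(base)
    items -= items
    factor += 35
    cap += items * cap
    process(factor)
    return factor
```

Transformed code:
def run(base, cap):
    buf = factor[cap]
    print(cap)
    process(base)
    buf = factor
    items = [cap != base for rate in buf if factor > cap]
    log(base)
    items -= items
    factor += 35
    cap += items * cap
    process(factor)
    return factor

return factor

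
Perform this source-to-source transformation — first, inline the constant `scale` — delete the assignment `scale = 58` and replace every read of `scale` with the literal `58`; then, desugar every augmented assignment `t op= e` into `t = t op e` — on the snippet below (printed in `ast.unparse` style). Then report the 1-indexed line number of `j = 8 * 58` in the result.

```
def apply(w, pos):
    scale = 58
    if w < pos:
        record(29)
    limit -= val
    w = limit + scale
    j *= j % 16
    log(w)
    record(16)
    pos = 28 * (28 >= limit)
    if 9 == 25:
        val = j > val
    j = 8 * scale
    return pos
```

12

Transformed code:
def apply(w, pos):
    if w < pos:
        record(29)
    limit = limit - val
    w = limit + 58
    j = j * (j % 16)
    log(w)
    record(16)
    pos = 28 * (28 >= limit)
    if 9 == 25:
        val = j > val
    j = 8 * 58
    return pos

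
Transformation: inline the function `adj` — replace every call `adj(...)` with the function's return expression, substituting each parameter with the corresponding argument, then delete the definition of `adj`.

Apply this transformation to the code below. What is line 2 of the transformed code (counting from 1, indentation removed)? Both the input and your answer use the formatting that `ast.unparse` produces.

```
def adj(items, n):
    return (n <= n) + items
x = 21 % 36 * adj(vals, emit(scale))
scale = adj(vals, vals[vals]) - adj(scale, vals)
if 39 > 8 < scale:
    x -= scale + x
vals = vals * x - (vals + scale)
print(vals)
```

scale = (vals[vals] <= vals[vals]) + vals - ((vals <= vals) + scale)

Transformed code:
x = 21 % 36 * ((emit(scale) <= emit(scale)) + vals)
scale = (vals[vals] <= vals[vals]) + vals - ((vals <= vals) + scale)
if 39 > 8 < scale:
    x -= scale + x
vals = vals * x - (vals + scale)
print(vals)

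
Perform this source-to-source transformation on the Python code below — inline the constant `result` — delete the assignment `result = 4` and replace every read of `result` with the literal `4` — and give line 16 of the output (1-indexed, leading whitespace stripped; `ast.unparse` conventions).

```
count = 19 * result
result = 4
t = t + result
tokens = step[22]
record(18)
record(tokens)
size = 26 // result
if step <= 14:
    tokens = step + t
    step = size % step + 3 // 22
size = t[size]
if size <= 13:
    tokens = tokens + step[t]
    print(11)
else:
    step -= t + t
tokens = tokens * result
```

tokens = tokens * 4

Transformed code:
count = 19 * 4
t = t + 4
tokens = step[22]
record(18)
record(tokens)
size = 26 // 4
if step <= 14:
    tokens = step + t
    step = size % step + 3 // 22
size = t[size]
if size <= 13:
    tokens = tokens + step[t]
    print(11)
else:
    step -= t + t
tokens = tokens * 4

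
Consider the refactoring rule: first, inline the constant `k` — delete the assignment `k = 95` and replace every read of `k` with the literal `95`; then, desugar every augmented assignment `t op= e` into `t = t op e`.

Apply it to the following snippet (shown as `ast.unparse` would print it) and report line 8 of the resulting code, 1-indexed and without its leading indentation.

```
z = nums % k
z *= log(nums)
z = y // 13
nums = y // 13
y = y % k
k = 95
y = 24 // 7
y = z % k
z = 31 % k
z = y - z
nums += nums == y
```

Transformed code:
z = nums % 95
z = z * log(nums)
z = y // 13
nums = y // 13
y = y % 95
y = 24 // 7
y = z % 95
z = 31 % 95
z = y - z
nums = nums + (nums == y)

z = 31 % 95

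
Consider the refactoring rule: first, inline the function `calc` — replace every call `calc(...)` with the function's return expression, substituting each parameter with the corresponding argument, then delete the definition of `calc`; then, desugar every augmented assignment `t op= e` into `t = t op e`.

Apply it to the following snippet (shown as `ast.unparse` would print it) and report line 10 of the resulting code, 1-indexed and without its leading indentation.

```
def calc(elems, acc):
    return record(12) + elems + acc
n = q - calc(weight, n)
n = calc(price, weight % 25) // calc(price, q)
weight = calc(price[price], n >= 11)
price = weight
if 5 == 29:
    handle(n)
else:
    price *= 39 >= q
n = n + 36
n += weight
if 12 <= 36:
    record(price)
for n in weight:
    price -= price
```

Transformed code:
n = q - (record(12) + weight + n)
n = (record(12) + price + weight % 25) // (record(12) + price + q)
weight = record(12) + price[price] + (n >= 11)
price = weight
if 5 == 29:
    handle(n)
else:
    price = price * (39 >= q)
n = n + 36
n = n + weight
if 12 <= 36:
    record(price)
for n in weight:
    price = price - price

n = n + weight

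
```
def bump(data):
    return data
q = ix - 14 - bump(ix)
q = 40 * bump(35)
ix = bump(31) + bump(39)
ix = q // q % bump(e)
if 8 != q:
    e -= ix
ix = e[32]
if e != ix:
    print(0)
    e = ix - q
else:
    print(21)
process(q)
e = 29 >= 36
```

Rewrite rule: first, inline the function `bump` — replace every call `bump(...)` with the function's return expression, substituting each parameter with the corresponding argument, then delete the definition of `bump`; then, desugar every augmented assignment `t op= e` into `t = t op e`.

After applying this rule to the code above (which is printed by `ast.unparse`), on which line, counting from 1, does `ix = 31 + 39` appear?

Transformed code:
q = ix - 14 - ix
q = 40 * 35
ix = 31 + 39
ix = q // q % e
if 8 != q:
    e = e - ix
ix = e[32]
if e != ix:
    print(0)
    e = ix - q
else:
    print(21)
process(q)
e = 29 >= 36

3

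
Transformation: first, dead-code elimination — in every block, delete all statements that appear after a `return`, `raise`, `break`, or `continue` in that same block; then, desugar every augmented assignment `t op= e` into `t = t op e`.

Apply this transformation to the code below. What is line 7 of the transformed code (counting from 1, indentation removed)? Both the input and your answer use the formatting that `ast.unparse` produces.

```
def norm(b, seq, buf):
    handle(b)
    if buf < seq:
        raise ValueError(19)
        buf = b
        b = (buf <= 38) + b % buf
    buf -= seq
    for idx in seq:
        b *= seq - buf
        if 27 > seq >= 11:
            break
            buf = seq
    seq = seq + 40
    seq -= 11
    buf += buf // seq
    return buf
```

Transformed code:
def norm(b, seq, buf):
    handle(b)
    if buf < seq:
        raise ValueError(19)
    buf = buf - seq
    for idx in seq:
        b = b * (seq - buf)
        if 27 > seq >= 11:
            break
    seq = seq + 40
    seq = seq - 11
    buf = buf + buf // seq
    return buf

b = b * (seq - buf)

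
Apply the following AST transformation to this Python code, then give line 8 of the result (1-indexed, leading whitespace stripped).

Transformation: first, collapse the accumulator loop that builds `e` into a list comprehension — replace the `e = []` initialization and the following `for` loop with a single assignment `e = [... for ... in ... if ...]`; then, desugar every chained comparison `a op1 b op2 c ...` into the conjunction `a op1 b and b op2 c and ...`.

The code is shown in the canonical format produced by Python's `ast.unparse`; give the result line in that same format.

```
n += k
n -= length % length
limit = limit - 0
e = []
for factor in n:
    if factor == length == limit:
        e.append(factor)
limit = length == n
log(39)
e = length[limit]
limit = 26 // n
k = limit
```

Transformed code:
n += k
n -= length % length
limit = limit - 0
e = [factor for factor in n if factor == length and length == limit]
limit = length == n
log(39)
e = length[limit]
limit = 26 // n
k = limit

limit = 26 // n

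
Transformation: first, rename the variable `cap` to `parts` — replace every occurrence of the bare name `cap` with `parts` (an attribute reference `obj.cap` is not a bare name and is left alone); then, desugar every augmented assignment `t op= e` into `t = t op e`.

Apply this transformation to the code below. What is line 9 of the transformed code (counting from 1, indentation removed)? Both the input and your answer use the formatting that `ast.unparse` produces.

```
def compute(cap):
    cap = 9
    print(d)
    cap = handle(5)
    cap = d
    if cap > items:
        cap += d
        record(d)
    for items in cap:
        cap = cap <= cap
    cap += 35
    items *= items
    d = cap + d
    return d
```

Transformed code:
def compute(parts):
    parts = 9
    print(d)
    parts = handle(5)
    parts = d
    if parts > items:
        parts = parts + d
        record(d)
    for items in parts:
        parts = parts <= parts
    parts = parts + 35
    items = items * items
    d = parts + d
    return d

for items in parts:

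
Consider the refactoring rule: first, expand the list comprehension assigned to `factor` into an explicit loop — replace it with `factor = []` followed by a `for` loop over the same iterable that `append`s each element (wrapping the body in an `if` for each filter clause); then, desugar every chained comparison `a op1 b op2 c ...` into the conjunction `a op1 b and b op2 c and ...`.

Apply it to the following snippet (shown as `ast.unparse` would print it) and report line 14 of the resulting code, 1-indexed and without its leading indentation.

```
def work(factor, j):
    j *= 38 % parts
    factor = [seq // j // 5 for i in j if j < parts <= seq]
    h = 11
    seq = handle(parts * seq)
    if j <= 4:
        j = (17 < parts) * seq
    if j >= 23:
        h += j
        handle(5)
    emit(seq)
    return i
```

Transformed code:
def work(factor, j):
    j *= 38 % parts
    factor = []
    for i in j:
        if j < parts and parts <= seq:
            factor.append(seq // j // 5)
    h = 11
    seq = handle(parts * seq)
    if j <= 4:
        j = (17 < parts) * seq
    if j >= 23:
        h += j
        handle(5)
    emit(seq)
    return i

emit(seq)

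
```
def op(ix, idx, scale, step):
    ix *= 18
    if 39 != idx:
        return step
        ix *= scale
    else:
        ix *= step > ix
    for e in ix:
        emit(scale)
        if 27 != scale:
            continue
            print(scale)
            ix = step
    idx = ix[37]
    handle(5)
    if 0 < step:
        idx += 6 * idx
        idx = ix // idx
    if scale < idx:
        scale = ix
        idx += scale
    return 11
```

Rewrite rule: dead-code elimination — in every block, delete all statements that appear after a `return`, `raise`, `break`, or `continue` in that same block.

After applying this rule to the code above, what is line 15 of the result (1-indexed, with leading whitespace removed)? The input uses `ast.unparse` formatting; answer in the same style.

Transformed code:
def op(ix, idx, scale, step):
    ix *= 18
    if 39 != idx:
        return step
    else:
        ix *= step > ix
    for e in ix:
        emit(scale)
        if 27 != scale:
            continue
    idx = ix[37]
    handle(5)
    if 0 < step:
        idx += 6 * idx
        idx = ix // idx
    if scale < idx:
        scale = ix
        idx += scale
    return 11

idx = ix // idx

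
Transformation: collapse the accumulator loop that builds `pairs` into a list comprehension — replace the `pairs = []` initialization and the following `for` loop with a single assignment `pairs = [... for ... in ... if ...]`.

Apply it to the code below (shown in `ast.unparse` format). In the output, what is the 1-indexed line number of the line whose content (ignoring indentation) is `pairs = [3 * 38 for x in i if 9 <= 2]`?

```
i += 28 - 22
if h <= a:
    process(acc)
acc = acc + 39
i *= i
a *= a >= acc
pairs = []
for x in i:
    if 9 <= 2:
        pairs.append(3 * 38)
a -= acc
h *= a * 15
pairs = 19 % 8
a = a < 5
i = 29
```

Transformed code:
i += 28 - 22
if h <= a:
    process(acc)
acc = acc + 39
i *= i
a *= a >= acc
pairs = [3 * 38 for x in i if 9 <= 2]
a -= acc
h *= a * 15
pairs = 19 % 8
a = a < 5
i = 29

7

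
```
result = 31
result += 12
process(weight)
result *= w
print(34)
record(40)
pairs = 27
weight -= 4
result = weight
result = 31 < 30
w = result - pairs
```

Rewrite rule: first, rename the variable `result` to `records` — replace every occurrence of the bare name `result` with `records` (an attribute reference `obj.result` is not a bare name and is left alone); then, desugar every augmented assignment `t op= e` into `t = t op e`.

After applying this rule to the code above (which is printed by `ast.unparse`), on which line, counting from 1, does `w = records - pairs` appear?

11

Transformed code:
records = 31
records = records + 12
process(weight)
records = records * w
print(34)
record(40)
pairs = 27
weight = weight - 4
records = weight
records = 31 < 30
w = records - pairs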